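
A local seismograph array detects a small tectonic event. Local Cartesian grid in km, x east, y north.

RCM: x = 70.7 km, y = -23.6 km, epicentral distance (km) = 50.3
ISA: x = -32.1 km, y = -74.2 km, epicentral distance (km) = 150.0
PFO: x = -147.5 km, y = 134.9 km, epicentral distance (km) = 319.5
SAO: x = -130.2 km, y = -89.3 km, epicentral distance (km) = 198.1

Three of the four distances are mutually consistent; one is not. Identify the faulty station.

Solve using three stations at a time. Using RCM, ISA, PFO (subtract circle equations pairwise → linear system) gives (x, y) ≈ (115.4, -46.7).
Distances from that point to each station vs reported:
  RCM: calculated 50.3 vs reported 50.3 → residual 0.0 km
  ISA: calculated 150.0 vs reported 150.0 → residual 0.0 km
  PFO: calculated 319.5 vs reported 319.5 → residual 0.0 km
  SAO: calculated 249.2 vs reported 198.1 → residual 51.1 km
RCM, ISA, PFO are mutually consistent (residuals ≈ 0); SAO is off by 51.1 km.

SAO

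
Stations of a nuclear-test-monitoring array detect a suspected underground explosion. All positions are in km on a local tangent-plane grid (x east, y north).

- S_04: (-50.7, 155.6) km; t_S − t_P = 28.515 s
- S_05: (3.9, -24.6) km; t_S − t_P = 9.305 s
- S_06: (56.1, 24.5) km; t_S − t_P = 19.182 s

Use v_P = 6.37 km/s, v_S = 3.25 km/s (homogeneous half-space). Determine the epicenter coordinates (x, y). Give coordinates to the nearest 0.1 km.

x ≈ -57.2 km, y ≈ -33.5 km

Distance from S−P lag: d = Δt · v_P v_S / (v_P − v_S) = Δt · (6.37·3.25)/(6.37−3.25) ≈ 6.6354·Δt.
So d_S_04 = 189.21, d_S_05 = 61.74, d_S_06 = 127.28 km.
Circle about each station: (x + 50.7)² + (y − 155.6)² = 189.21²; (x − 3.9)² + (y + 24.6)² = 61.74²; (x − 56.1)² + (y − 24.5)² = 127.28².
Subtracting pairs of circle equations eliminates x²+y² and gives linear equations (the radical axes):
109.2 x − 360.4 y = 5827.12
213.6 x − 262.2 y = -3434.16
Solving the 2×2 system: x ≈ -57.2, y ≈ -33.5 km.
Check against S_04 (with the unrounded x, y): √((x + 50.7)²+(y − 155.6)²) = 189.21 ≈ 189.21 km. ✓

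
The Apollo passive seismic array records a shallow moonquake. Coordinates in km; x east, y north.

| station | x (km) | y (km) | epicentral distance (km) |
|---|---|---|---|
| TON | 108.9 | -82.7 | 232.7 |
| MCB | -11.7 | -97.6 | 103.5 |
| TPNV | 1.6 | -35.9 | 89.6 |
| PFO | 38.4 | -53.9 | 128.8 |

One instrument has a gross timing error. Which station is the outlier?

Solve using three stations at a time. Using MCB, TPNV, PFO (subtract circle equations pairwise → linear system) gives (x, y) ≈ (-87.7, -27.2).
Distances from that point to each station vs reported:
  TON: calculated 204.2 vs reported 232.7 → residual 28.5 km
  MCB: calculated 103.6 vs reported 103.5 → residual 0.1 km
  TPNV: calculated 89.7 vs reported 89.6 → residual 0.1 km
  PFO: calculated 128.9 vs reported 128.8 → residual 0.1 km
MCB, TPNV, PFO are mutually consistent (residuals ≈ 0); TON is off by 28.5 km.

TON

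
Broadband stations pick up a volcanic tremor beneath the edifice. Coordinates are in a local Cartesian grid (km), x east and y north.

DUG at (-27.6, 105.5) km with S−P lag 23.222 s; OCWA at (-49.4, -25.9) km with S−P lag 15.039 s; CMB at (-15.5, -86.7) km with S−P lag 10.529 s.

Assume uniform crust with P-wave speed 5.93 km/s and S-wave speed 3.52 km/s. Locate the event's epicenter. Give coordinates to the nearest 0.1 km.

Distance from S−P lag: d = Δt · v_P v_S / (v_P − v_S) = Δt · (5.93·3.52)/(5.93−3.52) ≈ 8.6612·Δt.
So d_DUG = 201.13, d_OCWA = 130.26, d_CMB = 91.19 km.
Circle about each station: (x + 27.6)² + (y − 105.5)² = 201.13²; (x + 49.4)² + (y + 25.9)² = 130.26²; (x + 15.5)² + (y + 86.7)² = 91.19².
Subtracting the DUG equation from the OCWA and CMB equations removes the quadratic terms:
-43.6 x − 262.8 y = 14704.77
24.2 x − 384.4 y = 28002.79
Solving the 2×2 system: x ≈ 73.8, y ≈ -68.2 km.

x ≈ 73.8 km, y ≈ -68.2 km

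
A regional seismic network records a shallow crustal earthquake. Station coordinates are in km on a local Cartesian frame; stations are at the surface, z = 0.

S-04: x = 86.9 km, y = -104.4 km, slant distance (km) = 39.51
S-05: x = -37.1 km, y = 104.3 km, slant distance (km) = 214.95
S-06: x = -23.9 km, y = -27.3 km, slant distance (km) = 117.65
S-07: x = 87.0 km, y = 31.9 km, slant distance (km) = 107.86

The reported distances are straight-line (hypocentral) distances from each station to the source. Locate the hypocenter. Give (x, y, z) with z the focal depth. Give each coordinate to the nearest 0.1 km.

Each station gives a sphere (x−x_i)² + (y−y_i)² + z² = d_i² (stations at z=0).
Subtracting the S-04 sphere from S-05 and S-06: z² cancels, leaving linear equations in x and y:
-248.0 x + 417.4 y = -50838.53
-221.6 x + 154.2 y = -29414.95
Solving: x ≈ 81.809, y ≈ -73.191 km (keep extra digits for the depth step; rounded: 81.8, -73.2).
Then from the S-04 sphere: z² = 39.51² − (x − 86.9)² − (y + 104.4)² with x = 81.809, y = -73.191, so z ≈ 23.688 ≈ 23.7 km.

x ≈ 81.8 km, y ≈ -73.2 km, depth ≈ 23.7 km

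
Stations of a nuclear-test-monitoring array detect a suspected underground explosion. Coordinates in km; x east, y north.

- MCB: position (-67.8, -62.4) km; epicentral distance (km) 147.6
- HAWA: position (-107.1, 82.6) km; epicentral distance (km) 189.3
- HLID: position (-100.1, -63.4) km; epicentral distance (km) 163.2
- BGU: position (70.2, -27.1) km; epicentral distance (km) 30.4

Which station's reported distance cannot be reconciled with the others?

HLID

Solve using three stations at a time. Using MCB, HAWA, BGU (subtract circle equations pairwise → linear system) gives (x, y) ≈ (64.6, 2.9).
Distances from that point to each station vs reported:
  MCB: calculated 147.6 vs reported 147.6 → residual 0.0 km
  HAWA: calculated 189.3 vs reported 189.3 → residual 0.0 km
  HLID: calculated 177.5 vs reported 163.2 → residual 14.3 km
  BGU: calculated 30.5 vs reported 30.4 → residual 0.1 km
MCB, HAWA, BGU are mutually consistent (residuals ≈ 0); HLID is off by 14.3 km.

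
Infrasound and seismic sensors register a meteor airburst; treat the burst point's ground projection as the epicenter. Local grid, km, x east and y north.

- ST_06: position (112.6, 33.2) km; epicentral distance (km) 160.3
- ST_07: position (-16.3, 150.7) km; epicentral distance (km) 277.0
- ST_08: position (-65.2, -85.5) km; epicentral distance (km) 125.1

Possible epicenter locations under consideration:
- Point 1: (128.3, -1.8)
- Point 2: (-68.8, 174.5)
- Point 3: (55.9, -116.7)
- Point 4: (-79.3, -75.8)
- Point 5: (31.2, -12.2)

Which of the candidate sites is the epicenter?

For each candidate, compare |candidate − station| to the reported distance:
Point 1: residuals ST_06 121.9, ST_07 66.8, ST_08 85.7 → max 121.9 km
Point 2: residuals ST_06 69.6, ST_07 219.4, ST_08 134.9 → max 219.4 km
Point 3: residuals ST_06 0.0, ST_07 0.0, ST_08 0.0 → max 0.0 km
Point 4: residuals ST_06 60.4, ST_07 41.9, ST_08 108.0 → max 108.0 km
Point 5: residuals ST_06 67.1, ST_07 107.3, ST_08 4.0 → max 107.3 km
Only Point 3 has all residuals ≈ 0.

Point 3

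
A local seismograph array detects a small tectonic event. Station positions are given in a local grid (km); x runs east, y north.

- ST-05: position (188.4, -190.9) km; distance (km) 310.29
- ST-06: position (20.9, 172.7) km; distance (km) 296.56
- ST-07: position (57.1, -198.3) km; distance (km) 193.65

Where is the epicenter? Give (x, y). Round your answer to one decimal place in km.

(-106.7, -95.0)

Circle about each station: (x − 188.4)² + (y + 190.9)² = 310.29²; (x − 20.9)² + (y − 172.7)² = 296.56²; (x − 57.1)² + (y + 198.3)² = 193.65².
Subtracting the ST-05 equation from the ST-06 and ST-07 equations removes the quadratic terms:
-335.0 x + 727.2 y = -33343.22
-262.6 x − 14.8 y = 29425.49
Solving the 2×2 system: x ≈ -106.7, y ≈ -95.0 km.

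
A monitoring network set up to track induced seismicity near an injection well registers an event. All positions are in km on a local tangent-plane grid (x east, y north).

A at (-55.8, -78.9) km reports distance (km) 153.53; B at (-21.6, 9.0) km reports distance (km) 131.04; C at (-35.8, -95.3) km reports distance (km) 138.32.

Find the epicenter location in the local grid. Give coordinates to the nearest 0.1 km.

Circle about each station: (x + 55.8)² + (y + 78.9)² = 153.53²; (x + 21.6)² + (y − 9.0)² = 131.04²; (x + 35.8)² + (y + 95.3)² = 138.32².
Subtracting the A equation from the B and C equations removes the quadratic terms:
68.4 x + 175.8 y = -2391.31
40.0 x − 32.8 y = 5463.92
Solving the 2×2 system: x ≈ 95.1, y ≈ -50.6 km.
Check against A (with the unrounded x, y): √((x + 55.8)²+(y + 78.9)²) = 153.53 ≈ 153.53 km. ✓

x ≈ 95.1 km, y ≈ -50.6 km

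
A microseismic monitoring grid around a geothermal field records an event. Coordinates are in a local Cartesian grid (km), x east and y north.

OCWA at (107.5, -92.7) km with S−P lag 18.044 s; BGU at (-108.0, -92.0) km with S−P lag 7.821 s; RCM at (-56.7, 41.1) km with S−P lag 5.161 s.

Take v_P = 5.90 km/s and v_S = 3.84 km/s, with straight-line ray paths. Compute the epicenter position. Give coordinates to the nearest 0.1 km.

Distance from S−P lag: d = Δt · v_P v_S / (v_P − v_S) = Δt · (5.90·3.84)/(5.90−3.84) ≈ 10.9981·Δt.
So d_OCWA = 198.45, d_BGU = 86.02, d_RCM = 56.76 km.
Circle about each station: (x − 107.5)² + (y + 92.7)² = 198.45²; (x + 108.0)² + (y + 92.0)² = 86.02²; (x + 56.7)² + (y − 41.1)² = 56.76².
Subtracting pairs of circle equations eliminates x²+y² and gives linear equations (the radical axes):
-431.0 x + 1.4 y = 31961.42
-328.4 x + 267.6 y = 20915.26
Solving the 2×2 system: x ≈ -74.2, y ≈ -12.9 km.
Check against OCWA (with the unrounded x, y): √((x − 107.5)²+(y + 92.7)²) = 198.45 ≈ 198.45 km. ✓

x ≈ -74.2 km, y ≈ -12.9 km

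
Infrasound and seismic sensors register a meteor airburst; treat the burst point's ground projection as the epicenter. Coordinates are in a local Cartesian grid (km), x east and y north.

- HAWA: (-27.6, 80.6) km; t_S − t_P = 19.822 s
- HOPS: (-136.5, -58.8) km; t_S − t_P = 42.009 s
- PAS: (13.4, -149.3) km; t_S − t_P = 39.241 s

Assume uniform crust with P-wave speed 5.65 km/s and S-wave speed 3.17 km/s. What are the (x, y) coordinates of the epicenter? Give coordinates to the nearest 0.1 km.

Distance from S−P lag: d = Δt · v_P v_S / (v_P − v_S) = Δt · (5.65·3.17)/(5.65−3.17) ≈ 7.2220·Δt.
So d_HAWA = 143.15, d_HOPS = 303.39, d_PAS = 283.40 km.
Circle about each station: (x + 27.6)² + (y − 80.6)² = 143.15²; (x + 136.5)² + (y + 58.8)² = 303.39²; (x − 13.4)² + (y + 149.3)² = 283.40².
Subtracting pairs of circle equations eliminates x²+y² and gives linear equations (the radical axes):
-217.8 x − 278.8 y = -56722.00
82.0 x − 459.8 y = -44611.71
Solving the 2×2 system: x ≈ 110.9, y ≈ 116.8 km.

(110.9, 116.8)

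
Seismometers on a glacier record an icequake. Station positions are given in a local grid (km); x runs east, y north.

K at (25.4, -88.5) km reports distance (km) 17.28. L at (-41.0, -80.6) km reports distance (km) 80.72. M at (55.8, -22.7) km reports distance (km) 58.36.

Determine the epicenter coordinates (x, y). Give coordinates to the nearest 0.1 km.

(39.7, -78.8)

Circle about each station: (x − 25.4)² + (y + 88.5)² = 17.28²; (x + 41.0)² + (y + 80.6)² = 80.72²; (x − 55.8)² + (y + 22.7)² = 58.36².
Subtracting pairs of circle equations eliminates x²+y² and gives linear equations (the radical axes):
-132.8 x + 15.8 y = -6517.17
60.8 x + 131.6 y = -7955.77
Solving the 2×2 system: x ≈ 39.7, y ≈ -78.8 km.
Check against K (with the unrounded x, y): √((x − 25.4)²+(y + 88.5)²) = 17.28 ≈ 17.28 km. ✓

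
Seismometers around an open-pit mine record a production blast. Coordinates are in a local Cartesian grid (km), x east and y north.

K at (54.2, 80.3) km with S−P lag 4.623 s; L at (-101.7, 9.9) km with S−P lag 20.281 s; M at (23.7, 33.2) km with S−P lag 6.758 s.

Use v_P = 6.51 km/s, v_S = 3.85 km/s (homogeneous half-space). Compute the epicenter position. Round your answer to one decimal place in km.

Distance from S−P lag: d = Δt · v_P v_S / (v_P − v_S) = Δt · (6.51·3.85)/(6.51−3.85) ≈ 9.4224·Δt.
So d_K = 43.56, d_L = 191.10, d_M = 63.68 km.
Circle about each station: (x − 54.2)² + (y − 80.3)² = 43.56²; (x + 101.7)² + (y − 9.9)² = 191.10²; (x − 23.7)² + (y − 33.2)² = 63.68².
Subtracting pairs of circle equations eliminates x²+y² and gives linear equations (the radical axes):
-311.8 x − 140.8 y = -33566.57
-61.0 x − 94.2 y = -9879.47
Solving the 2×2 system: x ≈ 85.2, y ≈ 49.7 km.

85.2 km east, 49.7 km north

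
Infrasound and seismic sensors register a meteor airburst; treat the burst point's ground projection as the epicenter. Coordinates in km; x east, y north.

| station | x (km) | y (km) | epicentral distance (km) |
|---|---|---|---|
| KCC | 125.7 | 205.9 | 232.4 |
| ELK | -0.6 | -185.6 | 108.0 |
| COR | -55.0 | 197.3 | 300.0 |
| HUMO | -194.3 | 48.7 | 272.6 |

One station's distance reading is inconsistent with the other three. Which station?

Solve using three stations at a time. Using ELK, COR, HUMO (subtract circle equations pairwise → linear system) gives (x, y) ≈ (42.5, -86.5).
Distances from that point to each station vs reported:
  KCC: calculated 304.0 vs reported 232.4 → residual 71.6 km
  ELK: calculated 108.1 vs reported 108.0 → residual 0.1 km
  COR: calculated 300.0 vs reported 300.0 → residual 0.0 km
  HUMO: calculated 272.6 vs reported 272.6 → residual 0.0 km
ELK, COR, HUMO are mutually consistent (residuals ≈ 0); KCC is off by 71.6 km.

KCC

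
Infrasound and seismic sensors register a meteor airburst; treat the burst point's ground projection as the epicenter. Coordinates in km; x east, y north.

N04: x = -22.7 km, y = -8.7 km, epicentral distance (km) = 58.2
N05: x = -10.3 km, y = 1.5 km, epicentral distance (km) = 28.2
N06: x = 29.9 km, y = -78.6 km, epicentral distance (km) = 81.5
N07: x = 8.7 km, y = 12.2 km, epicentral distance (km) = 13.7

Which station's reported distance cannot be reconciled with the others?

N04

Solve using three stations at a time. Using N05, N06, N07 (subtract circle equations pairwise → linear system) gives (x, y) ≈ (17.9, 2.0).
Distances from that point to each station vs reported:
  N04: calculated 42.0 vs reported 58.2 → residual 16.2 km
  N05: calculated 28.2 vs reported 28.2 → residual 0.0 km
  N06: calculated 81.5 vs reported 81.5 → residual 0.0 km
  N07: calculated 13.7 vs reported 13.7 → residual 0.0 km
N05, N06, N07 are mutually consistent (residuals ≈ 0); N04 is off by 16.2 km.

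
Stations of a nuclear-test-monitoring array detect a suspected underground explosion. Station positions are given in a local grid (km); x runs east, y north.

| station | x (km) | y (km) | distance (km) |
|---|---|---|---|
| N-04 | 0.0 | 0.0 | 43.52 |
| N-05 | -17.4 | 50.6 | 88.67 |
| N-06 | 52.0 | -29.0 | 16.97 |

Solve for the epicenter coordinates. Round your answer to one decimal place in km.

x ≈ 40.1 km, y ≈ -16.9 km

Circle about each station: x² + y² = 43.52²; (x + 17.4)² + (y − 50.6)² = 88.67²; (x − 52.0)² + (y + 29.0)² = 16.97².
Subtracting the N-04 equation from the N-05 and N-06 equations removes the quadratic terms:
-34.8 x + 101.2 y = -3105.26
104.0 x − 58.0 y = 5151.01
Solving the 2×2 system: x ≈ 40.1, y ≈ -16.9 km.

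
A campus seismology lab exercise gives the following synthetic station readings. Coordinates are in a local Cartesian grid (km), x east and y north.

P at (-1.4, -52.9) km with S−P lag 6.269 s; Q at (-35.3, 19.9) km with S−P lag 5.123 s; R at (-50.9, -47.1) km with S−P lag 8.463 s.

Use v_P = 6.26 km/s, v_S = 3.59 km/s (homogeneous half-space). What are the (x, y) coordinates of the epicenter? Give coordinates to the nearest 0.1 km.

(2.8, -0.3)

Distance from S−P lag: d = Δt · v_P v_S / (v_P − v_S) = Δt · (6.26·3.59)/(6.26−3.59) ≈ 8.4170·Δt.
So d_P = 52.77, d_Q = 43.12, d_R = 71.23 km.
Circle about each station: (x + 1.4)² + (y + 52.9)² = 52.77²; (x + 35.3)² + (y − 19.9)² = 43.12²; (x + 50.9)² + (y + 47.1)² = 71.23².
Subtracting the P equation from the Q and R equations removes the quadratic terms:
-67.8 x + 145.6 y = -232.93
-99.0 x + 11.6 y = -280.19
Solving the 2×2 system: x ≈ 2.8, y ≈ -0.3 km.
Check against P (with the unrounded x, y): √((x + 1.4)²+(y + 52.9)²) = 52.77 ≈ 52.77 km. ✓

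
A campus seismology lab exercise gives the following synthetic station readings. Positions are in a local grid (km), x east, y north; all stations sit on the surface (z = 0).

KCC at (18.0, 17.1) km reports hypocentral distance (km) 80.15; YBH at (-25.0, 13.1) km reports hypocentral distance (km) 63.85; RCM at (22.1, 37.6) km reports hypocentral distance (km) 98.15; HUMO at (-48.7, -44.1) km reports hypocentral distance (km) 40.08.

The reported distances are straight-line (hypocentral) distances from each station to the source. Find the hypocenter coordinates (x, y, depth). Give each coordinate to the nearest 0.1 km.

Each station gives a sphere (x−x_i)² + (y−y_i)² + z² = d_i² (stations at z=0).
Subtracting the KCC sphere from YBH and RCM: z² cancels, leaving linear equations in x and y:
-86.0 x − 8.0 y = 2527.40
8.2 x + 41.0 y = -1923.64
Solving: x ≈ -25.498, y ≈ -41.818 km (keep extra digits for the depth step; rounded: -25.5, -41.8).
Then from the KCC sphere: z² = 80.15² − (x − 18.0)² − (y − 17.1)² with x = -25.498, y = -41.818, so z ≈ 32.567 ≈ 32.6 km.
Check against HUMO (with the unrounded solution): distance 40.05 ≈ 40.08 km. ✓

(-25.5, -41.8, 32.6)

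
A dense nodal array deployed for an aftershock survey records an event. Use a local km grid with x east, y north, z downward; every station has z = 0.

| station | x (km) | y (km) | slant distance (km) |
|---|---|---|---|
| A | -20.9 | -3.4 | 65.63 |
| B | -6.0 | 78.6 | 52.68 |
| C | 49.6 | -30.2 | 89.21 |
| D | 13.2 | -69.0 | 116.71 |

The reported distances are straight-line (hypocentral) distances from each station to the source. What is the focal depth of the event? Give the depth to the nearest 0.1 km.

depth ≈ 34.4 km

Each station gives a sphere (x−x_i)² + (y−y_i)² + z² = d_i² (stations at z=0).
Subtracting the A sphere from B and C: z² cancels, leaving linear equations in x and y:
29.8 x + 164.0 y = 7297.70
141.0 x − 53.6 y = -727.30
Solving: x ≈ 10.998, y ≈ 42.500 km (keep extra digits for the depth step; rounded: 11.0, 42.5).
Then from the A sphere: z² = 65.63² − (x + 20.9)² − (y + 3.4)² with x = 10.998, y = 42.500, so z ≈ 34.395 ≈ 34.4 km.
Check against D (with the unrounded solution): distance 116.71 ≈ 116.71 km. ✓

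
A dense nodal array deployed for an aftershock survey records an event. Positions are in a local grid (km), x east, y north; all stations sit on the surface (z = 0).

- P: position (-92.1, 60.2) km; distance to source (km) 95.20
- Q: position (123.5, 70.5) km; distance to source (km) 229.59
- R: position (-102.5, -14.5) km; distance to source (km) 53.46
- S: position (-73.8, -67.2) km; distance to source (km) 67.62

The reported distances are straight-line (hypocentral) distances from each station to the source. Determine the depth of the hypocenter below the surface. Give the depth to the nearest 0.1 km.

depth ≈ 48.7 km

Each station gives a sphere (x−x_i)² + (y−y_i)² + z² = d_i² (stations at z=0).
Subtracting the P sphere from Q and R: z² cancels, leaving linear equations in x and y:
431.2 x + 20.6 y = -35532.48
-20.8 x − 149.4 y = 4815.12
Solving: x ≈ -81.405, y ≈ -20.896 km (keep extra digits for the depth step; rounded: -81.4, -20.9).
Then from the P sphere: z² = 95.20² − (x + 92.1)² − (y − 60.2)² with x = -81.405, y = -20.896, so z ≈ 48.704 ≈ 48.7 km.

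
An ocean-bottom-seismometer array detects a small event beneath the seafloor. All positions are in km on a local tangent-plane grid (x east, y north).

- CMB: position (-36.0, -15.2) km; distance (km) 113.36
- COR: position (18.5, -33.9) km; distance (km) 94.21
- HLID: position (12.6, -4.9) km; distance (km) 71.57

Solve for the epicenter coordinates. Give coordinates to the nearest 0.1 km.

Circle about each station: (x + 36.0)² + (y + 15.2)² = 113.36²; (x − 18.5)² + (y + 33.9)² = 94.21²; (x − 12.6)² + (y + 4.9)² = 71.57².
Subtracting the CMB equation from the COR and HLID equations removes the quadratic terms:
109.0 x − 37.4 y = 3939.39
97.2 x + 20.6 y = 6383.95
Solving the 2×2 system: x ≈ 54.4, y ≈ 53.2 km.
Check against CMB (with the unrounded x, y): √((x + 36.0)²+(y + 15.2)²) = 113.37 ≈ 113.36 km. ✓

54.4 km east, 53.2 km north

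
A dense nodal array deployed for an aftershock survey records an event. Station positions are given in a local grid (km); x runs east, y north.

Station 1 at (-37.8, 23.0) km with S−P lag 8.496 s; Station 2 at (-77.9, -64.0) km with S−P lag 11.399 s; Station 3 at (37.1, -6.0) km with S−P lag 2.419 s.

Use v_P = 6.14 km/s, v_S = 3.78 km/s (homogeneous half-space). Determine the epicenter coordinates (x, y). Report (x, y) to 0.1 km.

28.3 km east, -28.1 km north

Distance from S−P lag: d = Δt · v_P v_S / (v_P − v_S) = Δt · (6.14·3.78)/(6.14−3.78) ≈ 9.8344·Δt.
So d_Station 1 = 83.55, d_Station 2 = 112.10, d_Station 3 = 23.79 km.
Circle about each station: (x + 37.8)² + (y − 23.0)² = 83.55²; (x + 77.9)² + (y + 64.0)² = 112.10²; (x − 37.1)² + (y + 6.0)² = 23.79².
Subtracting pairs of circle equations eliminates x²+y² and gives linear equations (the radical axes):
-80.2 x − 174.0 y = 2620.76
149.8 x − 58.0 y = 5869.21
Solving the 2×2 system: x ≈ 28.3, y ≈ -28.1 km.
Check against Station 1 (with the unrounded x, y): √((x + 37.8)²+(y − 23.0)²) = 83.55 ≈ 83.55 km. ✓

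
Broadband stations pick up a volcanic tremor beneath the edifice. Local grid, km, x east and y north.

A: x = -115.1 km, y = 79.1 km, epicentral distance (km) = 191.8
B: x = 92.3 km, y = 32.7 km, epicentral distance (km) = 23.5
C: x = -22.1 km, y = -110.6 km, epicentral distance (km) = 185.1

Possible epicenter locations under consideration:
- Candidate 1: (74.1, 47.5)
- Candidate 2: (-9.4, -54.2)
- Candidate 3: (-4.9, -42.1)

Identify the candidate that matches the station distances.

Candidate 1

For each candidate, compare |candidate − station| to the reported distance:
Candidate 1: residuals A 0.0, B 0.0, C 0.0 → max 0.0 km
Candidate 2: residuals A 21.7, B 110.3, C 127.3 → max 127.3 km
Candidate 3: residuals A 28.0, B 99.1, C 114.5 → max 114.5 km
Only Candidate 1 has all residuals ≈ 0.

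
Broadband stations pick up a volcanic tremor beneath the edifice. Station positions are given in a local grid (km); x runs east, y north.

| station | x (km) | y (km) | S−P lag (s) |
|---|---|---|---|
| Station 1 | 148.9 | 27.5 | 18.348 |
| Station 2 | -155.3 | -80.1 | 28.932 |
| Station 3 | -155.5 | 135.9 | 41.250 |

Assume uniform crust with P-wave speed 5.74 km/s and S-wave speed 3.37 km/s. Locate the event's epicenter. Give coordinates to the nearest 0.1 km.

x ≈ 79.5 km, y ≈ -105.2 km

Distance from S−P lag: d = Δt · v_P v_S / (v_P − v_S) = Δt · (5.74·3.37)/(5.74−3.37) ≈ 8.1619·Δt.
So d_Station 1 = 149.76, d_Station 2 = 236.14, d_Station 3 = 336.68 km.
Circle about each station: (x − 148.9)² + (y − 27.5)² = 149.76²; (x + 155.3)² + (y + 80.1)² = 236.14²; (x + 155.5)² + (y − 135.9)² = 336.68².
Subtracting pairs of circle equations eliminates x²+y² and gives linear equations (the radical axes):
-608.4 x − 215.2 y = -25727.40
-608.8 x + 216.8 y = -71203.76
Solving the 2×2 system: x ≈ 79.5, y ≈ -105.2 km.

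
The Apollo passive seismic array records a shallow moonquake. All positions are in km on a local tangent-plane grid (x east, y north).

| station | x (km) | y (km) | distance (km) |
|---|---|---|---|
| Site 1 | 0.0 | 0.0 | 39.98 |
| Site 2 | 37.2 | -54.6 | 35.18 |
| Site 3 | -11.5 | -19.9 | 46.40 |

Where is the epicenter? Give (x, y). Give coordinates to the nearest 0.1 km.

Circle about each station: x² + y² = 39.98²; (x − 37.2)² + (y + 54.6)² = 35.18²; (x + 11.5)² + (y + 19.9)² = 46.40².
Subtracting pairs of circle equations eliminates x²+y² and gives linear equations (the radical axes):
74.4 x − 109.2 y = 4725.77
-23.0 x − 39.8 y = -26.30
Solving the 2×2 system: x ≈ 34.9, y ≈ -19.5 km.

(34.9, -19.5)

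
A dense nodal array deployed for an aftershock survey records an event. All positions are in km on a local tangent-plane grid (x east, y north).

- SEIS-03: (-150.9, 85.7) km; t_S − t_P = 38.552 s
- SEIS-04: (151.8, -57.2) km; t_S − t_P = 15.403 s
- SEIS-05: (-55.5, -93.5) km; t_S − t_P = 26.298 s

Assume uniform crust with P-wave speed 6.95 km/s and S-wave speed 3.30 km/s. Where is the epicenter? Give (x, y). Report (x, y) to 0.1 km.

Distance from S−P lag: d = Δt · v_P v_S / (v_P − v_S) = Δt · (6.95·3.30)/(6.95−3.30) ≈ 6.2836·Δt.
So d_SEIS-03 = 242.24, d_SEIS-04 = 96.79, d_SEIS-05 = 165.25 km.
Circle about each station: (x + 150.9)² + (y − 85.7)² = 242.24²; (x − 151.8)² + (y + 57.2)² = 96.79²; (x + 55.5)² + (y + 93.5)² = 165.25².
Subtracting the SEIS-03 equation from the SEIS-04 and SEIS-05 equations removes the quadratic terms:
605.4 x − 285.8 y = 45511.69
190.8 x − 358.4 y = 13079.86
Solving the 2×2 system: x ≈ 77.4, y ≈ 4.7 km.
Check against SEIS-03 (with the unrounded x, y): √((x + 150.9)²+(y − 85.7)²) = 242.24 ≈ 242.24 km. ✓

x ≈ 77.4 km, y ≈ 4.7 km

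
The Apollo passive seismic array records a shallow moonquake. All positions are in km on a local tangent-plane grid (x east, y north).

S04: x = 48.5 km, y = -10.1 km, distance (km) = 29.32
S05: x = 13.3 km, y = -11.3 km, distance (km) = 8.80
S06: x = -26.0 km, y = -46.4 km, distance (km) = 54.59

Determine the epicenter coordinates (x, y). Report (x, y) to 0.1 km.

(20.0, -17.0)

Circle about each station: (x − 48.5)² + (y + 10.1)² = 29.32²; (x − 13.3)² + (y + 11.3)² = 8.80²; (x + 26.0)² + (y + 46.4)² = 54.59².
Subtracting the S04 equation from the S05 and S06 equations removes the quadratic terms:
-70.4 x − 2.4 y = -1367.46
-149.0 x − 72.6 y = -1745.71
Solving the 2×2 system: x ≈ 20.0, y ≈ -17.0 km.
Check against S04 (with the unrounded x, y): √((x − 48.5)²+(y + 10.1)²) = 29.32 ≈ 29.32 km. ✓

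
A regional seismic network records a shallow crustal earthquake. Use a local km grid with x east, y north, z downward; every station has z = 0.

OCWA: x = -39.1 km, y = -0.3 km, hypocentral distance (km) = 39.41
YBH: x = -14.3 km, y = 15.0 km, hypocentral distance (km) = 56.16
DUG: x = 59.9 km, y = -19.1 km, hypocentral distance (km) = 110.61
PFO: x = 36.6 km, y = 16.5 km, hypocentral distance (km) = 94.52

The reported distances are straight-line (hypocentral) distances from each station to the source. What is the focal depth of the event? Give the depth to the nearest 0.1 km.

Each station gives a sphere (x−x_i)² + (y−y_i)² + z² = d_i² (stations at z=0).
Subtracting the OCWA sphere from YBH and DUG: z² cancels, leaving linear equations in x and y:
49.6 x + 30.6 y = -2700.21
198.0 x − 37.6 y = -8257.50
Solving: x ≈ -44.702, y ≈ -15.784 km (keep extra digits for the depth step; rounded: -44.7, -15.8).
Then from the OCWA sphere: z² = 39.41² − (x + 39.1)² − (y + 0.3)² with x = -44.702, y = -15.784, so z ≈ 35.805 ≈ 35.8 km.
Check against PFO (with the unrounded solution): distance 94.52 ≈ 94.52 km. ✓

z ≈ 35.8 km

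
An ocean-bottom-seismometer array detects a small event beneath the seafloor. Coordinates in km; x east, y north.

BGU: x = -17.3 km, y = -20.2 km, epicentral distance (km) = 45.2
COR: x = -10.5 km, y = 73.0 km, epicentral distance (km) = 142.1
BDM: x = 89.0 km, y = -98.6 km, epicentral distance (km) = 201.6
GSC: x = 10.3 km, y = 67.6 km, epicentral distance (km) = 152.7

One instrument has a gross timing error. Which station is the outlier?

BGU

Solve using three stations at a time. Using COR, BDM, GSC (subtract circle equations pairwise → linear system) gives (x, y) ≈ (-102.7, -35.5).
Distances from that point to each station vs reported:
  BGU: calculated 86.8 vs reported 45.2 → residual 41.6 km
  COR: calculated 142.4 vs reported 142.1 → residual 0.3 km
  BDM: calculated 201.8 vs reported 201.6 → residual 0.2 km
  GSC: calculated 153.0 vs reported 152.7 → residual 0.3 km
COR, BDM, GSC are mutually consistent (residuals ≈ 0); BGU is off by 41.6 km.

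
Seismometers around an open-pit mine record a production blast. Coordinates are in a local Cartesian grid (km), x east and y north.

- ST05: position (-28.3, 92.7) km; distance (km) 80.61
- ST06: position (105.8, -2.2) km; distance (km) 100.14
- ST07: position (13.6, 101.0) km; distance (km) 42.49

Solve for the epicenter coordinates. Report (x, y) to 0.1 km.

(51.6, 82.0)

Circle about each station: (x + 28.3)² + (y − 92.7)² = 80.61²; (x − 105.8)² + (y + 2.2)² = 100.14²; (x − 13.6)² + (y − 101.0)² = 42.49².
Subtracting pairs of circle equations eliminates x²+y² and gives linear equations (the radical axes):
268.2 x − 189.8 y = -1725.75
83.8 x + 16.6 y = 5684.35
Solving the 2×2 system: x ≈ 51.6, y ≈ 82.0 km.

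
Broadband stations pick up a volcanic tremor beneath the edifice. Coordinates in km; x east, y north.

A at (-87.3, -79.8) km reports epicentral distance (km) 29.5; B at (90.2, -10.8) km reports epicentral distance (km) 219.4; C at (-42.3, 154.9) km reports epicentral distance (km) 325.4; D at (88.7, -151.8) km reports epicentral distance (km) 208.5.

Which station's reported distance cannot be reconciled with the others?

Solve using three stations at a time. Using A, B, D (subtract circle equations pairwise → linear system) gives (x, y) ≈ (-112.1, -95.7).
Distances from that point to each station vs reported:
  A: calculated 29.5 vs reported 29.5 → residual 0.0 km
  B: calculated 219.4 vs reported 219.4 → residual 0.0 km
  C: calculated 260.1 vs reported 325.4 → residual 65.3 km
  D: calculated 208.5 vs reported 208.5 → residual 0.0 km
A, B, D are mutually consistent (residuals ≈ 0); C is off by 65.3 km.

C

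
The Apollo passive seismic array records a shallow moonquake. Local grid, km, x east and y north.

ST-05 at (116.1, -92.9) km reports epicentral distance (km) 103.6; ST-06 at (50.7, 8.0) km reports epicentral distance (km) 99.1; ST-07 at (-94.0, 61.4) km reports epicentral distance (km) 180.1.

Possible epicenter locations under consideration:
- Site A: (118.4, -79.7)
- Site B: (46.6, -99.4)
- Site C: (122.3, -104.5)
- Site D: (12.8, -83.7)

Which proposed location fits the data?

For each candidate, compare |candidate − station| to the reported distance:
Site A: residuals ST-05 90.2, ST-06 11.7, ST-07 74.9 → max 90.2 km
Site B: residuals ST-05 33.8, ST-06 8.4, ST-07 33.5 → max 33.8 km
Site C: residuals ST-05 90.4, ST-06 34.3, ST-07 92.5 → max 92.5 km
Site D: residuals ST-05 0.1, ST-06 0.1, ST-07 0.1 → max 0.1 km
Only Site D has all residuals ≈ 0.

Site D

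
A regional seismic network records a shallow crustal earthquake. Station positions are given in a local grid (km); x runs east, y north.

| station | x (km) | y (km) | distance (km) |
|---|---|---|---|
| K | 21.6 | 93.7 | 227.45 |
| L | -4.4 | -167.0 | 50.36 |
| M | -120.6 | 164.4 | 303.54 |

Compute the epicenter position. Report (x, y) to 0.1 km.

x ≈ -34.6 km, y ≈ -126.7 km

Circle about each station: (x − 21.6)² + (y − 93.7)² = 227.45²; (x + 4.4)² + (y + 167.0)² = 50.36²; (x + 120.6)² + (y − 164.4)² = 303.54².
Subtracting pairs of circle equations eliminates x²+y² and gives linear equations (the radical axes):
-52.0 x − 521.4 y = 67859.48
-284.4 x + 141.4 y = -8077.56
Solving the 2×2 system: x ≈ -34.6, y ≈ -126.7 km.
Check against K (with the unrounded x, y): √((x − 21.6)²+(y − 93.7)²) = 227.45 ≈ 227.45 km. ✓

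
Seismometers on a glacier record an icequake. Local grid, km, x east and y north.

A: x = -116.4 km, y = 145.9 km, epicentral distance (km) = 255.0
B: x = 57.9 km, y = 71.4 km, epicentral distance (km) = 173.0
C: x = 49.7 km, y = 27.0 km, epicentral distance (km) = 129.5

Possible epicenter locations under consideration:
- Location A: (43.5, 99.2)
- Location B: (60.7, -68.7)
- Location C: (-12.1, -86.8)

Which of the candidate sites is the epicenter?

For each candidate, compare |candidate − station| to the reported distance:
Location A: residuals A 88.4, B 141.7, C 57.0 → max 141.7 km
Location B: residuals A 23.2, B 32.9, C 33.2 → max 33.2 km
Location C: residuals A 0.0, B 0.0, C 0.0 → max 0.0 km
Only Location C has all residuals ≈ 0.

Location C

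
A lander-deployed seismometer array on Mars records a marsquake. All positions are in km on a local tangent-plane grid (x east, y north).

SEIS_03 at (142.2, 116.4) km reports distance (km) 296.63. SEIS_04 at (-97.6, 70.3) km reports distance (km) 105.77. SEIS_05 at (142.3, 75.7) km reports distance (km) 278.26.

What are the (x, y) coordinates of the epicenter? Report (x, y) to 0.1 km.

Circle about each station: (x − 142.2)² + (y − 116.4)² = 296.63²; (x + 97.6)² + (y − 70.3)² = 105.77²; (x − 142.3)² + (y − 75.7)² = 278.26².
Subtracting the SEIS_03 equation from the SEIS_04 and SEIS_05 equations removes the quadratic terms:
-479.6 x − 92.2 y = 57500.11
0.2 x − 81.4 y = 2770.71
Solving the 2×2 system: x ≈ -113.3, y ≈ -34.3 km.
Check against SEIS_03 (with the unrounded x, y): √((x − 142.2)²+(y − 116.4)²) = 296.64 ≈ 296.63 km. ✓

(-113.3, -34.3)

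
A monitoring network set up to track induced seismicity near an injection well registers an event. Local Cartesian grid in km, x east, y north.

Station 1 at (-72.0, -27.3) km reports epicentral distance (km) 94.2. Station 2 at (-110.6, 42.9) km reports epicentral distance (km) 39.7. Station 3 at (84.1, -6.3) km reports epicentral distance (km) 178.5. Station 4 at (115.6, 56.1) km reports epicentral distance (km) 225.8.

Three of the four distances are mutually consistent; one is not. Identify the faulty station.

Solve using three stations at a time. Using Station 1, Station 2, Station 3 (subtract circle equations pairwise → linear system) gives (x, y) ≈ (-78.8, 66.6).
Distances from that point to each station vs reported:
  Station 1: calculated 94.2 vs reported 94.2 → residual 0.0 km
  Station 2: calculated 39.7 vs reported 39.7 → residual 0.0 km
  Station 3: calculated 178.5 vs reported 178.5 → residual 0.0 km
  Station 4: calculated 194.7 vs reported 225.8 → residual 31.1 km
Station 1, Station 2, Station 3 are mutually consistent (residuals ≈ 0); Station 4 is off by 31.1 km.

Station 4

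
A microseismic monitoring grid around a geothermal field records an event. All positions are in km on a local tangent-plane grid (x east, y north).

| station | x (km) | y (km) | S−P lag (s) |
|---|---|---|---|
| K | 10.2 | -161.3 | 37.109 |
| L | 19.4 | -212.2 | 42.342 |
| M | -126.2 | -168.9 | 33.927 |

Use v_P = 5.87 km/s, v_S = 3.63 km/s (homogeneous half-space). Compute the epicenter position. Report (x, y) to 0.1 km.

Distance from S−P lag: d = Δt · v_P v_S / (v_P − v_S) = Δt · (5.87·3.63)/(5.87−3.63) ≈ 9.5125·Δt.
So d_K = 353.00, d_L = 402.78, d_M = 322.73 km.
Circle about each station: (x − 10.2)² + (y + 161.3)² = 353.00²; (x − 19.4)² + (y + 212.2)² = 402.78²; (x + 126.2)² + (y + 168.9)² = 322.73².
Subtracting the K equation from the L and M equations removes the quadratic terms:
18.4 x − 101.8 y = -18339.26
-272.8 x − 15.2 y = 38786.27
Solving the 2×2 system: x ≈ -150.7, y ≈ 152.9 km.
Check against K (with the unrounded x, y): √((x − 10.2)²+(y + 161.3)²) = 353.01 ≈ 353.00 km. ✓

x ≈ -150.7 km, y ≈ 152.9 km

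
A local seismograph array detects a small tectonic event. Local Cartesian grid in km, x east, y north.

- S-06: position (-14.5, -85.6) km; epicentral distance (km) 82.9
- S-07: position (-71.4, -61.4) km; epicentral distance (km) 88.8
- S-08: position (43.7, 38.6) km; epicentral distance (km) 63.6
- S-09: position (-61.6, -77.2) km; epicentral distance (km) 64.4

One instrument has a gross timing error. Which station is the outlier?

Solve using three stations at a time. Using S-06, S-07, S-08 (subtract circle equations pairwise → linear system) gives (x, y) ≈ (-4.2, -3.3).
Distances from that point to each station vs reported:
  S-06: calculated 82.9 vs reported 82.9 → residual 0.0 km
  S-07: calculated 88.8 vs reported 88.8 → residual 0.0 km
  S-08: calculated 63.6 vs reported 63.6 → residual 0.0 km
  S-09: calculated 93.6 vs reported 64.4 → residual 29.2 km
S-06, S-07, S-08 are mutually consistent (residuals ≈ 0); S-09 is off by 29.2 km.

S-09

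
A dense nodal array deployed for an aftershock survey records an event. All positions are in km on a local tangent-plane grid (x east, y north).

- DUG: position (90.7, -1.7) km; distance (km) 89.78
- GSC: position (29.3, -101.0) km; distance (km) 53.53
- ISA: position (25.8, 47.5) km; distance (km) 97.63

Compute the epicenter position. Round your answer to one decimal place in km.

14.7 km east, -49.5 km north

Circle about each station: (x − 90.7)² + (y + 1.7)² = 89.78²; (x − 29.3)² + (y + 101.0)² = 53.53²; (x − 25.8)² + (y − 47.5)² = 97.63².
Subtracting pairs of circle equations eliminates x²+y² and gives linear equations (the radical axes):
-122.8 x − 198.6 y = 8025.10
-129.8 x + 98.4 y = -6778.66
Solving the 2×2 system: x ≈ 14.7, y ≈ -49.5 km.
Check against DUG (with the unrounded x, y): √((x − 90.7)²+(y + 1.7)²) = 89.78 ≈ 89.78 km. ✓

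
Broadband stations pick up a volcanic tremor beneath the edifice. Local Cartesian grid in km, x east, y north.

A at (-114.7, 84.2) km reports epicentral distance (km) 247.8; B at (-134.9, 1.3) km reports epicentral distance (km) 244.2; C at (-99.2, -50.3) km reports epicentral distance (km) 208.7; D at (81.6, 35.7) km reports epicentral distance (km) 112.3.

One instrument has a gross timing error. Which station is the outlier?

Solve using three stations at a time. Using A, B, C (subtract circle equations pairwise → linear system) gives (x, y) ≈ (107.9, -24.6).
Distances from that point to each station vs reported:
  A: calculated 247.8 vs reported 247.8 → residual 0.0 km
  B: calculated 244.2 vs reported 244.2 → residual 0.0 km
  C: calculated 208.7 vs reported 208.7 → residual 0.0 km
  D: calculated 65.8 vs reported 112.3 → residual 46.5 km
A, B, C are mutually consistent (residuals ≈ 0); D is off by 46.5 km.

D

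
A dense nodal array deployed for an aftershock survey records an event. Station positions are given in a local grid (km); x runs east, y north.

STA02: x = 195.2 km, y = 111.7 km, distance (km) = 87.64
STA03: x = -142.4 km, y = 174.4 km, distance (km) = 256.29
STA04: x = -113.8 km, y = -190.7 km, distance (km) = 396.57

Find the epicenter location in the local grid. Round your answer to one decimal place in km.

Circle about each station: (x − 195.2)² + (y − 111.7)² = 87.64²; (x + 142.4)² + (y − 174.4)² = 256.29²; (x + 113.8)² + (y + 190.7)² = 396.57².
Subtracting the STA02 equation from the STA03 and STA04 equations removes the quadratic terms:
-675.2 x + 125.4 y = -57890.60
-618.0 x − 604.8 y = -150850.00
Solving the 2×2 system: x ≈ 111.0, y ≈ 136.0 km.

x ≈ 111.0 km, y ≈ 136.0 km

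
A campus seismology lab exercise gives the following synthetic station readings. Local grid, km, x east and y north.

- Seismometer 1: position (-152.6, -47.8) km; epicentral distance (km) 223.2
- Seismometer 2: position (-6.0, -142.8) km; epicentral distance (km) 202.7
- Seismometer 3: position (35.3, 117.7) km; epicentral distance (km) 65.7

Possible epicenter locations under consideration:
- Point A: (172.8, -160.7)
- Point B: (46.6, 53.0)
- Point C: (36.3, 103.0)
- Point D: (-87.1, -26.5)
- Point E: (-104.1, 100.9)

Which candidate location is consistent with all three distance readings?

For each candidate, compare |candidate − station| to the reported distance:
Point A: residuals Seismometer 1 121.2, Seismometer 2 23.0, Seismometer 3 244.8 → max 244.8 km
Point B: residuals Seismometer 1 0.1, Seismometer 2 0.0, Seismometer 3 0.0 → max 0.1 km
Point C: residuals Seismometer 1 18.5, Seismometer 2 46.7, Seismometer 3 51.0 → max 51.0 km
Point D: residuals Seismometer 1 154.3, Seismometer 2 60.9, Seismometer 3 123.4 → max 154.3 km
Point E: residuals Seismometer 1 66.8, Seismometer 2 60.0, Seismometer 3 74.7 → max 74.7 km
Only Point B has all residuals ≈ 0.

Point B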